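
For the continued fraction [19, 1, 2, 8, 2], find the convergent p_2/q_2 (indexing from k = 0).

59/3

Using pₖ = aₖpₖ₋₁ + pₖ₋₂, qₖ = aₖqₖ₋₁ + qₖ₋₂ (with p₋₁=1, p₋₂=0, q₋₁=0, q₋₂=1):
  k=0: a=19, p=19, q=1
  k=1: a=1, p=20, q=1
  k=2: a=2, p=59, q=3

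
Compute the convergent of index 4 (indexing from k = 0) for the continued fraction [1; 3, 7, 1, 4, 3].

Using pₖ = aₖpₖ₋₁ + pₖ₋₂, qₖ = aₖqₖ₋₁ + qₖ₋₂ (with p₋₁=1, p₋₂=0, q₋₁=0, q₋₂=1):
  k=0: a=1, p=1, q=1
  k=1: a=3, p=4, q=3
  k=2: a=7, p=29, q=22
  k=3: a=1, p=33, q=25
  k=4: a=4, p=161, q=122

161/122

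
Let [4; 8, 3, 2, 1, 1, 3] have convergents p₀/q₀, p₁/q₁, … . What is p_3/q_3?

239/58

Using pₖ = aₖpₖ₋₁ + pₖ₋₂, qₖ = aₖqₖ₋₁ + qₖ₋₂ (with p₋₁=1, p₋₂=0, q₋₁=0, q₋₂=1):
  k=0: a=4, p=4, q=1
  k=1: a=8, p=33, q=8
  k=2: a=3, p=103, q=25
  k=3: a=2, p=239, q=58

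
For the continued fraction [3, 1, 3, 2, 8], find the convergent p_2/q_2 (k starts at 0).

Using pₖ = aₖpₖ₋₁ + pₖ₋₂, qₖ = aₖqₖ₋₁ + qₖ₋₂ (with p₋₁=1, p₋₂=0, q₋₁=0, q₋₂=1):
  k=0: a=3, p=3, q=1
  k=1: a=1, p=4, q=1
  k=2: a=3, p=15, q=4

15/4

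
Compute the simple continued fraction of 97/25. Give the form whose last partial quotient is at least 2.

97 = 3*25 + 22
25 = 1*22 + 3
22 = 7*3 + 1
3 = 3*1 + 0  (stop)
So 97/25 = [3; 1, 7, 3].

[3; 1, 7, 3]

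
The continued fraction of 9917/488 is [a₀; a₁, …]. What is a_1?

3

9917 = 20·488 + 157   →  a_0 = 20
488 = 3·157 + 17   →  a_1 = 3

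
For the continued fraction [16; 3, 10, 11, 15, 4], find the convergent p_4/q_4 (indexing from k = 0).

Using pₖ = aₖpₖ₋₁ + pₖ₋₂, qₖ = aₖqₖ₋₁ + qₖ₋₂ (with p₋₁=1, p₋₂=0, q₋₁=0, q₋₂=1):
  k=0: a=16, p=16, q=1
  k=1: a=3, p=49, q=3
  k=2: a=10, p=506, q=31
  k=3: a=11, p=5615, q=344
  k=4: a=15, p=84731, q=5191

84731/5191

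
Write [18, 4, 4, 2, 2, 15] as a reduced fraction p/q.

26133/1433

Using pₖ = aₖpₖ₋₁ + pₖ₋₂ and qₖ = aₖqₖ₋₁ + qₖ₋₂:
  k=0: a=18, p=18, q=1
  k=1: a=4, p=73, q=4
  k=2: a=4, p=310, q=17
  k=3: a=2, p=693, q=38
  k=4: a=2, p=1696, q=93
  k=5: a=15, p=26133, q=1433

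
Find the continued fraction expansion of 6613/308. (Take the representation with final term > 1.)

6613 = 21·308 + 145
308 = 2·145 + 18
145 = 8·18 + 1
18 = 18·1 + 0  (stop)
So 6613/308 = [21; 2, 8, 18].

[21; 2, 8, 18]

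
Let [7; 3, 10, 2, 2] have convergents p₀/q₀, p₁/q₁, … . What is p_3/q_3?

476/65

Using pₖ = aₖpₖ₋₁ + pₖ₋₂, qₖ = aₖqₖ₋₁ + qₖ₋₂ (with p₋₁=1, p₋₂=0, q₋₁=0, q₋₂=1):
  k=0: a=7, p=7, q=1
  k=1: a=3, p=22, q=3
  k=2: a=10, p=227, q=31
  k=3: a=2, p=476, q=65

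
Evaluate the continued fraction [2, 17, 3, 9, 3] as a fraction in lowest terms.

Using pₖ = aₖpₖ₋₁ + pₖ₋₂ and qₖ = aₖqₖ₋₁ + qₖ₋₂:
  k=0: a=2, p=2, q=1
  k=1: a=17, p=35, q=17
  k=2: a=3, p=107, q=52
  k=3: a=9, p=998, q=485
  k=4: a=3, p=3101, q=1507

3101/1507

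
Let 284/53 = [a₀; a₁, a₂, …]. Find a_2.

1

284 = 5·53 + 19   →  a_0 = 5
53 = 2·19 + 15   →  a_1 = 2
19 = 1·15 + 4   →  a_2 = 1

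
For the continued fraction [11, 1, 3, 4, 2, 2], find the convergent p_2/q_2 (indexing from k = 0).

47/4

Using pₖ = aₖpₖ₋₁ + pₖ₋₂, qₖ = aₖqₖ₋₁ + qₖ₋₂ (with p₋₁=1, p₋₂=0, q₋₁=0, q₋₂=1):
  k=0: a=11, p=11, q=1
  k=1: a=1, p=12, q=1
  k=2: a=3, p=47, q=4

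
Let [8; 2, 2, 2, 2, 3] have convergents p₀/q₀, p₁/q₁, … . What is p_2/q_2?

Using pₖ = aₖpₖ₋₁ + pₖ₋₂, qₖ = aₖqₖ₋₁ + qₖ₋₂ (with p₋₁=1, p₋₂=0, q₋₁=0, q₋₂=1):
  k=0: a=8, p=8, q=1
  k=1: a=2, p=17, q=2
  k=2: a=2, p=42, q=5

42/5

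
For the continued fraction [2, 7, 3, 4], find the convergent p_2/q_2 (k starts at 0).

47/22

Using pₖ = aₖpₖ₋₁ + pₖ₋₂, qₖ = aₖqₖ₋₁ + qₖ₋₂ (with p₋₁=1, p₋₂=0, q₋₁=0, q₋₂=1):
  k=0: a=2, p=2, q=1
  k=1: a=7, p=15, q=7
  k=2: a=3, p=47, q=22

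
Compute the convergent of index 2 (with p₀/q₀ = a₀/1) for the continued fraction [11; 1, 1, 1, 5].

23/2

Using pₖ = aₖpₖ₋₁ + pₖ₋₂, qₖ = aₖqₖ₋₁ + qₖ₋₂ (with p₋₁=1, p₋₂=0, q₋₁=0, q₋₂=1):
  k=0: a=11, p=11, q=1
  k=1: a=1, p=12, q=1
  k=2: a=1, p=23, q=2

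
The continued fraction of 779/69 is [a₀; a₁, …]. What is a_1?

779 = 11·69 + 20   →  a_0 = 11
69 = 3·20 + 9   →  a_1 = 3

3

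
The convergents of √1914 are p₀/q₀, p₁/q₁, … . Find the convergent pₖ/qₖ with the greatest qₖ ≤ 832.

√1914 = [43; 1, 2, 1, 86, …] (period length 4).
Convergents:
  p_0/q_0 = 43/1
  p_1/q_1 = 44/1
  p_2/q_2 = 131/3
  p_3/q_3 = 175/4
  p_4/q_4 = 15181/347
  p_5/q_5 = 15356/351
  p_6/q_6 = 45893/1049
q_5 = 351 ≤ 832 < 1049 = q_6, so the answer is 15356/351.

15356/351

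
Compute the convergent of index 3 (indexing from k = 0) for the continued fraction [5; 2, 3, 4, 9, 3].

Using pₖ = aₖpₖ₋₁ + pₖ₋₂, qₖ = aₖqₖ₋₁ + qₖ₋₂ (with p₋₁=1, p₋₂=0, q₋₁=0, q₋₂=1):
  k=0: a=5, p=5, q=1
  k=1: a=2, p=11, q=2
  k=2: a=3, p=38, q=7
  k=3: a=4, p=163, q=30

163/30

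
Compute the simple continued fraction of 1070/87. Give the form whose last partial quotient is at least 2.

1070 = 12·87 + 26
87 = 3·26 + 9
26 = 2·9 + 8
9 = 1·8 + 1
8 = 8·1 + 0  (stop)
So 1070/87 = [12; 3, 2, 1, 8].

[12; 3, 2, 1, 8]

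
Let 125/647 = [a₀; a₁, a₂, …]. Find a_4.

2

125 = 0·647 + 125   →  a_0 = 0
647 = 5·125 + 22   →  a_1 = 5
125 = 5·22 + 15   →  a_2 = 5
22 = 1·15 + 7   →  a_3 = 1
15 = 2·7 + 1   →  a_4 = 2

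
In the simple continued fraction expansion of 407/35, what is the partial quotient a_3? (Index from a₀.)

1

407 = 11·35 + 22   →  a_0 = 11
35 = 1·22 + 13   →  a_1 = 1
22 = 1·13 + 9   →  a_2 = 1
13 = 1·9 + 4   →  a_3 = 1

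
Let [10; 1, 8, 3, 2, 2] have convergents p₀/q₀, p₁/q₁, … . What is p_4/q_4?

Using pₖ = aₖpₖ₋₁ + pₖ₋₂, qₖ = aₖqₖ₋₁ + qₖ₋₂ (with p₋₁=1, p₋₂=0, q₋₁=0, q₋₂=1):
  k=0: a=10, p=10, q=1
  k=1: a=1, p=11, q=1
  k=2: a=8, p=98, q=9
  k=3: a=3, p=305, q=28
  k=4: a=2, p=708, q=65

708/65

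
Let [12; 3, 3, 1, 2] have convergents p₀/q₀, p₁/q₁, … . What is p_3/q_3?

Using pₖ = aₖpₖ₋₁ + pₖ₋₂, qₖ = aₖqₖ₋₁ + qₖ₋₂ (with p₋₁=1, p₋₂=0, q₋₁=0, q₋₂=1):
  k=0: a=12, p=12, q=1
  k=1: a=3, p=37, q=3
  k=2: a=3, p=123, q=10
  k=3: a=1, p=160, q=13

160/13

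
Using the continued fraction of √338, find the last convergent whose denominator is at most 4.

√338 = [18; 2, 1, 1, 2, 36, …] (period length 5).
Convergents:
  p_0/q_0 = 18/1
  p_1/q_1 = 37/2
  p_2/q_2 = 55/3
  p_3/q_3 = 92/5
q_2 = 3 ≤ 4 < 5 = q_3, so the answer is 55/3.

55/3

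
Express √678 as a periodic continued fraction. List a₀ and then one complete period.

[26; 26, 52]

a₀ = ⌊√678⌋ = 26.
With m₀=0, d₀=1 and mₖ₊₁ = dₖaₖ − mₖ, dₖ₊₁ = (n − mₖ₊₁²)/dₖ, aₖ₊₁ = ⌊(a₀+mₖ₊₁)/dₖ₊₁⌋:
  k=1: m=26, d=2, a=26
  k=2: m=26, d=1, a=52
d=1 and a=2a₀=52 at k=2, so the next step gives (m, d) = (26, 2) again — its k=1 value — and the period has length 2.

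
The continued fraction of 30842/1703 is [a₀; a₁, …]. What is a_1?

9

30842 = 18·1703 + 188   →  a_0 = 18
1703 = 9·188 + 11   →  a_1 = 9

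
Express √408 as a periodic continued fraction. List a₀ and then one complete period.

[20; 5, 40]

a₀ = ⌊√408⌋ = 20.
With m₀=0, d₀=1 and mₖ₊₁ = dₖaₖ − mₖ, dₖ₊₁ = (n − mₖ₊₁²)/dₖ, aₖ₊₁ = ⌊(a₀+mₖ₊₁)/dₖ₊₁⌋:
  k=1: m=20, d=8, a=5
  k=2: m=20, d=1, a=40
d=1 and a=2a₀=40 at k=2, so the next step gives (m, d) = (20, 8) again — its k=1 value — and the period has length 2.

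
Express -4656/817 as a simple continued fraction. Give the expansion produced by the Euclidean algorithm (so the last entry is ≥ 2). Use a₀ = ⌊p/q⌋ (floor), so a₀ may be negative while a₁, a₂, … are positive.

[-6; 3, 3, 8, 1, 3, 2]

-4656 = -6*817 + 246
817 = 3*246 + 79
246 = 3*79 + 9
79 = 8*9 + 7
9 = 1*7 + 2
7 = 3*2 + 1
2 = 2*1 + 0  (stop)
So -4656/817 = [-6; 3, 3, 8, 1, 3, 2].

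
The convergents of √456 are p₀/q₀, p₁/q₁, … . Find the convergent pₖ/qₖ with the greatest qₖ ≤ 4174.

√456 = [21; 2, 1, 4, 1, 2, 42, …] (period length 6).
Convergents:
  p_0/q_0 = 21/1
  p_1/q_1 = 43/2
  p_2/q_2 = 64/3
  p_3/q_3 = 299/14
  p_4/q_4 = 363/17
  p_5/q_5 = 1025/48
  p_6/q_6 = 43413/2033
  p_7/q_7 = 87851/4114
  p_8/q_8 = 131264/6147
q_7 = 4114 ≤ 4174 < 6147 = q_8, so the answer is 87851/4114.

87851/4114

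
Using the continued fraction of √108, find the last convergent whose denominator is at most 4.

31/3

√108 = [10; 2, 1, 1, 4, 1, 1, 2, 20, …] (period length 8).
Convergents:
  p_0/q_0 = 10/1
  p_1/q_1 = 21/2
  p_2/q_2 = 31/3
  p_3/q_3 = 52/5
q_2 = 3 ≤ 4 < 5 = q_3, so the answer is 31/3.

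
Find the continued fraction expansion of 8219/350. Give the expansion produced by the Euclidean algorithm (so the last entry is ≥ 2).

8219 = 23*350 + 169
350 = 2*169 + 12
169 = 14*12 + 1
12 = 12*1 + 0  (stop)
So 8219/350 = [23; 2, 14, 12].

[23; 2, 14, 12]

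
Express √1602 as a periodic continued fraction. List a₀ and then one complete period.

a₀ = ⌊√1602⌋ = 40.

[40; 40, 80]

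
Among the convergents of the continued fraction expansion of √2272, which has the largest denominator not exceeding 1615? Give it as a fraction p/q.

40897/858

√2272 = [47; 1, 1, 1, 94, …] (period length 4).
Convergents:
  p_0/q_0 = 47/1
  p_1/q_1 = 48/1
  p_2/q_2 = 95/2
  p_3/q_3 = 143/3
  p_4/q_4 = 13537/284
  p_5/q_5 = 13680/287
  p_6/q_6 = 27217/571
  p_7/q_7 = 40897/858
  p_8/q_8 = 3871535/81223
q_7 = 858 ≤ 1615 < 81223 = q_8, so the answer is 40897/858.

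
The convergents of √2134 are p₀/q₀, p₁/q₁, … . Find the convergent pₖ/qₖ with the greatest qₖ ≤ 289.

9701/210

√2134 = [46; 5, 8, 5, 92, …] (period length 4).
Convergents:
  p_0/q_0 = 46/1
  p_1/q_1 = 231/5
  p_2/q_2 = 1894/41
  p_3/q_3 = 9701/210
  p_4/q_4 = 894386/19361
q_3 = 210 ≤ 289 < 19361 = q_4, so the answer is 9701/210.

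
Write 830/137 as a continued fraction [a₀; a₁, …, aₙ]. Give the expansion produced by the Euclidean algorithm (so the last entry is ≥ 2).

830 = 6·137 + 8
137 = 17·8 + 1
8 = 8·1 + 0  (stop)
So 830/137 = [6; 17, 8].

[6; 17, 8]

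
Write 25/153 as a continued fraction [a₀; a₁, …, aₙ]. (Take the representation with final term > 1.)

25 = 0×153 + 25
153 = 6×25 + 3
25 = 8×3 + 1
3 = 3×1 + 0  (stop)
So 25/153 = [0; 6, 8, 3].

[0; 6, 8, 3]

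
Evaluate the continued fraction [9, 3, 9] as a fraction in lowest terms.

Fold from the inside: start with 9/1.
  3 + 1/9 = 28/9
  9 + 9/28 = 261/28

261/28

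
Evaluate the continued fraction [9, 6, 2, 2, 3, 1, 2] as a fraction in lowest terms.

3580/391

Fold from the inside: start with 2/1.
  1 + 1/2 = 3/2
  3 + 2/3 = 11/3
  2 + 3/11 = 25/11
  2 + 11/25 = 61/25
  6 + 25/61 = 391/61
  9 + 61/391 = 3580/391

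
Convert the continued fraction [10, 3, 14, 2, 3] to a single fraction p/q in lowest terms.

Using pₖ = aₖpₖ₋₁ + pₖ₋₂ and qₖ = aₖqₖ₋₁ + qₖ₋₂:
  k=0: a=10, p=10, q=1
  k=1: a=3, p=31, q=3
  k=2: a=14, p=444, q=43
  k=3: a=2, p=919, q=89
  k=4: a=3, p=3201, q=310

3201/310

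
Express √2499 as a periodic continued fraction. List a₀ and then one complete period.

[49; 1, 98]

a₀ = ⌊√2499⌋ = 49.
With m₀=0, d₀=1 and mₖ₊₁ = dₖaₖ − mₖ, dₖ₊₁ = (n − mₖ₊₁²)/dₖ, aₖ₊₁ = ⌊(a₀+mₖ₊₁)/dₖ₊₁⌋:
  k=1: m=49, d=98, a=1
  k=2: m=49, d=1, a=98
d=1 and a=2a₀=98 at k=2, so the next step gives (m, d) = (49, 98) again — its k=1 value — and the period has length 2.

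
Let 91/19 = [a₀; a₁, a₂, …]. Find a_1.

91 = 4·19 + 15   →  a_0 = 4
19 = 1·15 + 4   →  a_1 = 1

1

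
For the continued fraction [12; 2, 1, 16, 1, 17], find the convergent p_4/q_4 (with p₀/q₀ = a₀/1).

Using pₖ = aₖpₖ₋₁ + pₖ₋₂, qₖ = aₖqₖ₋₁ + qₖ₋₂ (with p₋₁=1, p₋₂=0, q₋₁=0, q₋₂=1):
  k=0: a=12, p=12, q=1
  k=1: a=2, p=25, q=2
  k=2: a=1, p=37, q=3
  k=3: a=16, p=617, q=50
  k=4: a=1, p=654, q=53

654/53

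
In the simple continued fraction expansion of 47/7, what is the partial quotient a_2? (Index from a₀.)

47 = 6·7 + 5   →  a_0 = 6
7 = 1·5 + 2   →  a_1 = 1
5 = 2·2 + 1   →  a_2 = 2

2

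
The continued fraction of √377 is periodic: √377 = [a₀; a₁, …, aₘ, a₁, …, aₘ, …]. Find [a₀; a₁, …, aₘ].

[19; 2, 2, 2, 38]

a₀ = ⌊√377⌋ = 19.
With m₀=0, d₀=1 and mₖ₊₁ = dₖaₖ − mₖ, dₖ₊₁ = (n − mₖ₊₁²)/dₖ, aₖ₊₁ = ⌊(a₀+mₖ₊₁)/dₖ₊₁⌋:
  k=1: m=19, d=16, a=2
  k=2: m=13, d=13, a=2
  k=3: m=13, d=16, a=2
  k=4: m=19, d=1, a=38
d=1 and a=2a₀=38 at k=4, so the next step gives (m, d) = (19, 16) again — its k=1 value — and the period has length 4.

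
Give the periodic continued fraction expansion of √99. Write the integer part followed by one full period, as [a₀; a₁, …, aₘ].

a₀ = ⌊√99⌋ = 9.
With m₀=0, d₀=1 and mₖ₊₁ = dₖaₖ − mₖ, dₖ₊₁ = (n − mₖ₊₁²)/dₖ, aₖ₊₁ = ⌊(a₀+mₖ₊₁)/dₖ₊₁⌋:
  k=1: m=9, d=18, a=1
  k=2: m=9, d=1, a=18
d=1 and a=2a₀=18 at k=2, so the next step gives (m, d) = (9, 18) again — its k=1 value — and the period has length 2.

[9; 1, 18]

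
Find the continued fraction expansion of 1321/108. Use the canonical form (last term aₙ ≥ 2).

1321 = 12·108 + 25
108 = 4·25 + 8
25 = 3·8 + 1
8 = 8·1 + 0  (stop)
So 1321/108 = [12; 4, 3, 8].

[12; 4, 3, 8]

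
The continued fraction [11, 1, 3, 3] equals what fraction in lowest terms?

153/13

Using pₖ = aₖpₖ₋₁ + pₖ₋₂ and qₖ = aₖqₖ₋₁ + qₖ₋₂:
  k=0: a=11, p=11, q=1
  k=1: a=1, p=12, q=1
  k=2: a=3, p=47, q=4
  k=3: a=3, p=153, q=13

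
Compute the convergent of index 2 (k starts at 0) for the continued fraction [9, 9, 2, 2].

173/19

Using pₖ = aₖpₖ₋₁ + pₖ₋₂, qₖ = aₖqₖ₋₁ + qₖ₋₂ (with p₋₁=1, p₋₂=0, q₋₁=0, q₋₂=1):
  k=0: a=9, p=9, q=1
  k=1: a=9, p=82, q=9
  k=2: a=2, p=173, q=19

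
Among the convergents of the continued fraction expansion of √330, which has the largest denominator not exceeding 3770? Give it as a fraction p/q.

√330 = [18; 6, 36, …] (period length 2).
Convergents:
  p_0/q_0 = 18/1
  p_1/q_1 = 109/6
  p_2/q_2 = 3942/217
  p_3/q_3 = 23761/1308
  p_4/q_4 = 859338/47305
q_3 = 1308 ≤ 3770 < 47305 = q_4, so the answer is 23761/1308.

23761/1308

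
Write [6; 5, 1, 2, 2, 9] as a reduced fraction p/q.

Fold from the inside: start with 9/1.
  2 + 1/9 = 19/9
  2 + 9/19 = 47/19
  1 + 19/47 = 66/47
  5 + 47/66 = 377/66
  6 + 66/377 = 2328/377

2328/377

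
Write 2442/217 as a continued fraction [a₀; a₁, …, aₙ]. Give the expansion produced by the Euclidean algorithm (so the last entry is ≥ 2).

[11; 3, 1, 17, 3]

2442 = 11·217 + 55
217 = 3·55 + 52
55 = 1·52 + 3
52 = 17·3 + 1
3 = 3·1 + 0  (stop)
So 2442/217 = [11; 3, 1, 17, 3].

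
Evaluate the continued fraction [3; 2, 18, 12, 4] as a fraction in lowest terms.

Fold from the inside: start with 4/1.
  12 + 1/4 = 49/4
  18 + 4/49 = 886/49
  2 + 49/886 = 1821/886
  3 + 886/1821 = 6349/1821

6349/1821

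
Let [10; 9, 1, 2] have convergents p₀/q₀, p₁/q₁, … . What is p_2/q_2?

101/10

Using pₖ = aₖpₖ₋₁ + pₖ₋₂, qₖ = aₖqₖ₋₁ + qₖ₋₂ (with p₋₁=1, p₋₂=0, q₋₁=0, q₋₂=1):
  k=0: a=10, p=10, q=1
  k=1: a=9, p=91, q=9
  k=2: a=1, p=101, q=10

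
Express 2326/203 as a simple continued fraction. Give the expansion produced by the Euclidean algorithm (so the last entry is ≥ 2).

2326 = 11×203 + 93
203 = 2×93 + 17
93 = 5×17 + 8
17 = 2×8 + 1
8 = 8×1 + 0  (stop)
So 2326/203 = [11; 2, 5, 2, 8].

[11; 2, 5, 2, 8]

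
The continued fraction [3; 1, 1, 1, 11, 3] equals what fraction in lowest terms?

Using pₖ = aₖpₖ₋₁ + pₖ₋₂ and qₖ = aₖqₖ₋₁ + qₖ₋₂:
  k=0: a=3, p=3, q=1
  k=1: a=1, p=4, q=1
  k=2: a=1, p=7, q=2
  k=3: a=1, p=11, q=3
  k=4: a=11, p=128, q=35
  k=5: a=3, p=395, q=108

395/108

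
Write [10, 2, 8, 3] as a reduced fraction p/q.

Fold from the inside: start with 3/1.
  8 + 1/3 = 25/3
  2 + 3/25 = 53/25
  10 + 25/53 = 555/53

555/53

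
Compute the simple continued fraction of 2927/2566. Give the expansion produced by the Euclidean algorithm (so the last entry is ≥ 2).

[1; 7, 9, 3, 1, 9]

2927 = 1×2566 + 361
2566 = 7×361 + 39
361 = 9×39 + 10
39 = 3×10 + 9
10 = 1×9 + 1
9 = 9×1 + 0  (stop)
So 2927/2566 = [1; 7, 9, 3, 1, 9].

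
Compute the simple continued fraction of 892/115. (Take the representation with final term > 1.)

892 = 7·115 + 87
115 = 1·87 + 28
87 = 3·28 + 3
28 = 9·3 + 1
3 = 3·1 + 0  (stop)
So 892/115 = [7; 1, 3, 9, 3].

[7; 1, 3, 9, 3]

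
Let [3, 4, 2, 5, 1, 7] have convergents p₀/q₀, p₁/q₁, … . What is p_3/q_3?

Using pₖ = aₖpₖ₋₁ + pₖ₋₂, qₖ = aₖqₖ₋₁ + qₖ₋₂ (with p₋₁=1, p₋₂=0, q₋₁=0, q₋₂=1):
  k=0: a=3, p=3, q=1
  k=1: a=4, p=13, q=4
  k=2: a=2, p=29, q=9
  k=3: a=5, p=158, q=49

158/49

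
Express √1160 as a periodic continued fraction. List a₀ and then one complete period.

[34; 17, 68]

a₀ = ⌊√1160⌋ = 34.
With m₀=0, d₀=1 and mₖ₊₁ = dₖaₖ − mₖ, dₖ₊₁ = (n − mₖ₊₁²)/dₖ, aₖ₊₁ = ⌊(a₀+mₖ₊₁)/dₖ₊₁⌋:
  k=1: m=34, d=4, a=17
  k=2: m=34, d=1, a=68
d=1 and a=2a₀=68 at k=2, so the next step gives (m, d) = (34, 4) again — its k=1 value — and the period has length 2.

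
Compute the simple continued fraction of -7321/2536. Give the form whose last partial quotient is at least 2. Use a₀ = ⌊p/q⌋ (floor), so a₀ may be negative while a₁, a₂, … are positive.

-7321 = -3*2536 + 287
2536 = 8*287 + 240
287 = 1*240 + 47
240 = 5*47 + 5
47 = 9*5 + 2
5 = 2*2 + 1
2 = 2*1 + 0  (stop)
So -7321/2536 = [-3; 8, 1, 5, 9, 2, 2].

[-3; 8, 1, 5, 9, 2, 2]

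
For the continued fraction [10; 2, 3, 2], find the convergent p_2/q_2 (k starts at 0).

73/7

Using pₖ = aₖpₖ₋₁ + pₖ₋₂, qₖ = aₖqₖ₋₁ + qₖ₋₂ (with p₋₁=1, p₋₂=0, q₋₁=0, q₋₂=1):
  k=0: a=10, p=10, q=1
  k=1: a=2, p=21, q=2
  k=2: a=3, p=73, q=7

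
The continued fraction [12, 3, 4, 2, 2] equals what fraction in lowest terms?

874/71

Fold from the inside: start with 2/1.
  2 + 1/2 = 5/2
  4 + 2/5 = 22/5
  3 + 5/22 = 71/22
  12 + 22/71 = 874/71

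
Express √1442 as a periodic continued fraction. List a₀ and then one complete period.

a₀ = ⌊√1442⌋ = 37.
With m₀=0, d₀=1 and mₖ₊₁ = dₖaₖ − mₖ, dₖ₊₁ = (n − mₖ₊₁²)/dₖ, aₖ₊₁ = ⌊(a₀+mₖ₊₁)/dₖ₊₁⌋:
  k=1: m=37, d=73, a=1
  k=2: m=36, d=2, a=36
  k=3: m=36, d=73, a=1
  k=4: m=37, d=1, a=74
d=1 and a=2a₀=74 at k=4, so the next step gives (m, d) = (37, 73) again — its k=1 value — and the period has length 4.

[37; 1, 36, 1, 74]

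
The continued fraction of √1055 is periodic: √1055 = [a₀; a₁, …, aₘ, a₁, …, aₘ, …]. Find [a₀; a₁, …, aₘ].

[32; 2, 12, 2, 64]

a₀ = ⌊√1055⌋ = 32.
With m₀=0, d₀=1 and mₖ₊₁ = dₖaₖ − mₖ, dₖ₊₁ = (n − mₖ₊₁²)/dₖ, aₖ₊₁ = ⌊(a₀+mₖ₊₁)/dₖ₊₁⌋:
  k=1: m=32, d=31, a=2
  k=2: m=30, d=5, a=12
  k=3: m=30, d=31, a=2
  k=4: m=32, d=1, a=64
d=1 and a=2a₀=64 at k=4, so the next step gives (m, d) = (32, 31) again — its k=1 value — and the period has length 4.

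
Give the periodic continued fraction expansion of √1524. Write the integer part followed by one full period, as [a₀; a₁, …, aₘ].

a₀ = ⌊√1524⌋ = 39.

[39; 26, 78]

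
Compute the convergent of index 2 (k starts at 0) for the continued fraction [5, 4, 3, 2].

68/13

Using pₖ = aₖpₖ₋₁ + pₖ₋₂, qₖ = aₖqₖ₋₁ + qₖ₋₂ (with p₋₁=1, p₋₂=0, q₋₁=0, q₋₂=1):
  k=0: a=5, p=5, q=1
  k=1: a=4, p=21, q=4
  k=2: a=3, p=68, q=13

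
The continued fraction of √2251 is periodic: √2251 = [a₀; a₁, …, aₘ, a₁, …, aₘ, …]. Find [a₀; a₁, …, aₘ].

a₀ = ⌊√2251⌋ = 47.

[47; 2, 4, 47, 4, 2, 94]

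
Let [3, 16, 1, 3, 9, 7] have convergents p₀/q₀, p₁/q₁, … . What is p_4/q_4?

Using pₖ = aₖpₖ₋₁ + pₖ₋₂, qₖ = aₖqₖ₋₁ + qₖ₋₂ (with p₋₁=1, p₋₂=0, q₋₁=0, q₋₂=1):
  k=0: a=3, p=3, q=1
  k=1: a=16, p=49, q=16
  k=2: a=1, p=52, q=17
  k=3: a=3, p=205, q=67
  k=4: a=9, p=1897, q=620

1897/620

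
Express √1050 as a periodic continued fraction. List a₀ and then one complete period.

a₀ = ⌊√1050⌋ = 32.
With m₀=0, d₀=1 and mₖ₊₁ = dₖaₖ − mₖ, dₖ₊₁ = (n − mₖ₊₁²)/dₖ, aₖ₊₁ = ⌊(a₀+mₖ₊₁)/dₖ₊₁⌋:
  k=1: m=32, d=26, a=2
  k=2: m=20, d=25, a=2
  k=3: m=30, d=6, a=10
  k=4: m=30, d=25, a=2
  k=5: m=20, d=26, a=2
  k=6: m=32, d=1, a=64
d=1 and a=2a₀=64 at k=6, so the next step gives (m, d) = (32, 26) again — its k=1 value — and the period has length 6.

[32; 2, 2, 10, 2, 2, 64]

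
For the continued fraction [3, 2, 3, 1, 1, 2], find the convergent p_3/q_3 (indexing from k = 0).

Using pₖ = aₖpₖ₋₁ + pₖ₋₂, qₖ = aₖqₖ₋₁ + qₖ₋₂ (with p₋₁=1, p₋₂=0, q₋₁=0, q₋₂=1):
  k=0: a=3, p=3, q=1
  k=1: a=2, p=7, q=2
  k=2: a=3, p=24, q=7
  k=3: a=1, p=31, q=9

31/9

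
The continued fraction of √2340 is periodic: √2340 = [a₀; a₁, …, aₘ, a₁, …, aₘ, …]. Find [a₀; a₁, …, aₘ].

[48; 2, 1, 2, 10, 2, 1, 2, 96]

a₀ = ⌊√2340⌋ = 48.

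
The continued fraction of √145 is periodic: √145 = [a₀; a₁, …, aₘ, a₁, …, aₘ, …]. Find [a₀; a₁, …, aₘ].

a₀ = ⌊√145⌋ = 12.
With m₀=0, d₀=1 and mₖ₊₁ = dₖaₖ − mₖ, dₖ₊₁ = (n − mₖ₊₁²)/dₖ, aₖ₊₁ = ⌊(a₀+mₖ₊₁)/dₖ₊₁⌋:
  k=1: m=12, d=1, a=24
d=1 and a=2a₀=24 at k=1, so the next step gives (m, d) = (12, 1) again — its k=1 value — and the period has length 1.

[12; 24]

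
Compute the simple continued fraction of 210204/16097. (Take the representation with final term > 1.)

[13; 17, 14, 3, 2, 9]

210204 = 13*16097 + 943
16097 = 17*943 + 66
943 = 14*66 + 19
66 = 3*19 + 9
19 = 2*9 + 1
9 = 9*1 + 0  (stop)
So 210204/16097 = [13; 17, 14, 3, 2, 9].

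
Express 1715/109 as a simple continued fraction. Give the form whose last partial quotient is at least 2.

1715 = 15·109 + 80
109 = 1·80 + 29
80 = 2·29 + 22
29 = 1·22 + 7
22 = 3·7 + 1
7 = 7·1 + 0  (stop)
So 1715/109 = [15; 1, 2, 1, 3, 7].

[15; 1, 2, 1, 3, 7]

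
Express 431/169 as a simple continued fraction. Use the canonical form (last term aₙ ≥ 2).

431 = 2·169 + 93
169 = 1·93 + 76
93 = 1·76 + 17
76 = 4·17 + 8
17 = 2·8 + 1
8 = 8·1 + 0  (stop)
So 431/169 = [2; 1, 1, 4, 2, 8].

[2; 1, 1, 4, 2, 8]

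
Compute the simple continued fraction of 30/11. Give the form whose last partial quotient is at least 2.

30 = 2*11 + 8
11 = 1*8 + 3
8 = 2*3 + 2
3 = 1*2 + 1
2 = 2*1 + 0  (stop)
So 30/11 = [2; 1, 2, 1, 2].

[2; 1, 2, 1, 2]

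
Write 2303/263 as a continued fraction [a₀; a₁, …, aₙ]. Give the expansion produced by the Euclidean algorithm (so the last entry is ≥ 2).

2303 = 8×263 + 199
263 = 1×199 + 64
199 = 3×64 + 7
64 = 9×7 + 1
7 = 7×1 + 0  (stop)
So 2303/263 = [8; 1, 3, 9, 7].

[8; 1, 3, 9, 7]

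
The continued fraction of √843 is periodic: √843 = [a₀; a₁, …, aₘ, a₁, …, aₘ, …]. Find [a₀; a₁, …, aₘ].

a₀ = ⌊√843⌋ = 29.
With m₀=0, d₀=1 and mₖ₊₁ = dₖaₖ − mₖ, dₖ₊₁ = (n − mₖ₊₁²)/dₖ, aₖ₊₁ = ⌊(a₀+mₖ₊₁)/dₖ₊₁⌋:
  k=1: m=29, d=2, a=29
  k=2: m=29, d=1, a=58
d=1 and a=2a₀=58 at k=2, so the next step gives (m, d) = (29, 2) again — its k=1 value — and the period has length 2.

[29; 29, 58]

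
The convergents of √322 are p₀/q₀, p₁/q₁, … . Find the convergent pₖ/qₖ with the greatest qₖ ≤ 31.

323/18

√322 = [17; 1, 16, 1, 34, …] (period length 4).
Convergents:
  p_0/q_0 = 17/1
  p_1/q_1 = 18/1
  p_2/q_2 = 305/17
  p_3/q_3 = 323/18
  p_4/q_4 = 11287/629
q_3 = 18 ≤ 31 < 629 = q_4, so the answer is 323/18.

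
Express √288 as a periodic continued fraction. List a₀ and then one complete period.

[16; 1, 32]

a₀ = ⌊√288⌋ = 16.
With m₀=0, d₀=1 and mₖ₊₁ = dₖaₖ − mₖ, dₖ₊₁ = (n − mₖ₊₁²)/dₖ, aₖ₊₁ = ⌊(a₀+mₖ₊₁)/dₖ₊₁⌋:
  k=1: m=16, d=32, a=1
  k=2: m=16, d=1, a=32
d=1 and a=2a₀=32 at k=2, so the next step gives (m, d) = (16, 32) again — its k=1 value — and the period has length 2.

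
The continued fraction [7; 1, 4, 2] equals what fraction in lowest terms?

Fold from the inside: start with 2/1.
  4 + 1/2 = 9/2
  1 + 2/9 = 11/9
  7 + 9/11 = 86/11

86/11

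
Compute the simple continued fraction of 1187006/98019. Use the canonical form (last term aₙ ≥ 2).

[12; 9, 10, 1, 1, 2, 18, 11]

1187006 = 12·98019 + 10778
98019 = 9·10778 + 1017
10778 = 10·1017 + 608
1017 = 1·608 + 409
608 = 1·409 + 199
409 = 2·199 + 11
199 = 18·11 + 1
11 = 11·1 + 0  (stop)
So 1187006/98019 = [12; 9, 10, 1, 1, 2, 18, 11].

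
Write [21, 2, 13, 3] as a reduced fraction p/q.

1783/83

Fold from the inside: start with 3/1.
  13 + 1/3 = 40/3
  2 + 3/40 = 83/40
  21 + 40/83 = 1783/83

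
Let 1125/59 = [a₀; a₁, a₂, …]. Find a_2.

1125 = 19·59 + 4   →  a_0 = 19
59 = 14·4 + 3   →  a_1 = 14
4 = 1·3 + 1   →  a_2 = 1

1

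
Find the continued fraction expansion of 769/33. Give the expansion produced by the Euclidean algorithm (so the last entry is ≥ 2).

[23; 3, 3, 3]

769 = 23*33 + 10
33 = 3*10 + 3
10 = 3*3 + 1
3 = 3*1 + 0  (stop)
So 769/33 = [23; 3, 3, 3].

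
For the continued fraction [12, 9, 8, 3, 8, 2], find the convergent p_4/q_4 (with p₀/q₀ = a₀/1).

Using pₖ = aₖpₖ₋₁ + pₖ₋₂, qₖ = aₖqₖ₋₁ + qₖ₋₂ (with p₋₁=1, p₋₂=0, q₋₁=0, q₋₂=1):
  k=0: a=12, p=12, q=1
  k=1: a=9, p=109, q=9
  k=2: a=8, p=884, q=73
  k=3: a=3, p=2761, q=228
  k=4: a=8, p=22972, q=1897

22972/1897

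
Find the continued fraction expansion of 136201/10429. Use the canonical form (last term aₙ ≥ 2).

[13; 16, 1, 2, 2, 17, 2, 2]

136201 = 13·10429 + 624
10429 = 16·624 + 445
624 = 1·445 + 179
445 = 2·179 + 87
179 = 2·87 + 5
87 = 17·5 + 2
5 = 2·2 + 1
2 = 2·1 + 0  (stop)
So 136201/10429 = [13; 16, 1, 2, 2, 17, 2, 2].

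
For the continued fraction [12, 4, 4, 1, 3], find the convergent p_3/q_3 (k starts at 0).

Using pₖ = aₖpₖ₋₁ + pₖ₋₂, qₖ = aₖqₖ₋₁ + qₖ₋₂ (with p₋₁=1, p₋₂=0, q₋₁=0, q₋₂=1):
  k=0: a=12, p=12, q=1
  k=1: a=4, p=49, q=4
  k=2: a=4, p=208, q=17
  k=3: a=1, p=257, q=21

257/21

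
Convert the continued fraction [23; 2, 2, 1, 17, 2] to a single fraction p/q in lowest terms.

5974/255

Fold from the inside: start with 2/1.
  17 + 1/2 = 35/2
  1 + 2/35 = 37/35
  2 + 35/37 = 109/37
  2 + 37/109 = 255/109
  23 + 109/255 = 5974/255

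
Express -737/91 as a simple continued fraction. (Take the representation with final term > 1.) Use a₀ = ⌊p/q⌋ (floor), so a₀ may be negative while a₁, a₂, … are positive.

[-9; 1, 9, 9]

-737 = -9·91 + 82
91 = 1·82 + 9
82 = 9·9 + 1
9 = 9·1 + 0  (stop)
So -737/91 = [-9; 1, 9, 9].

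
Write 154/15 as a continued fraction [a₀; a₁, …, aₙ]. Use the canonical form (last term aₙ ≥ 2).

[10; 3, 1, 3]

154 = 10*15 + 4
15 = 3*4 + 3
4 = 1*3 + 1
3 = 3*1 + 0  (stop)
So 154/15 = [10; 3, 1, 3].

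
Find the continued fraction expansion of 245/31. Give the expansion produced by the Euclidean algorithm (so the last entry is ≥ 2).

245 = 7*31 + 28
31 = 1*28 + 3
28 = 9*3 + 1
3 = 3*1 + 0  (stop)
So 245/31 = [7; 1, 9, 3].

[7; 1, 9, 3]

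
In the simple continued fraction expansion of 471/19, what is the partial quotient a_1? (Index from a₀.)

1

471 = 24·19 + 15   →  a_0 = 24
19 = 1·15 + 4   →  a_1 = 1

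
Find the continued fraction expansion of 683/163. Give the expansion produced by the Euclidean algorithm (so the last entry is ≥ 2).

683 = 4×163 + 31
163 = 5×31 + 8
31 = 3×8 + 7
8 = 1×7 + 1
7 = 7×1 + 0  (stop)
So 683/163 = [4; 5, 3, 1, 7].

[4; 5, 3, 1, 7]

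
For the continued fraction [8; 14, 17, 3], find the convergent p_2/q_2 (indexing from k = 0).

1929/239

Using pₖ = aₖpₖ₋₁ + pₖ₋₂, qₖ = aₖqₖ₋₁ + qₖ₋₂ (with p₋₁=1, p₋₂=0, q₋₁=0, q₋₂=1):
  k=0: a=8, p=8, q=1
  k=1: a=14, p=113, q=14
  k=2: a=17, p=1929, q=239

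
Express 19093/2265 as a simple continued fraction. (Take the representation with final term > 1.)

19093 = 8·2265 + 973
2265 = 2·973 + 319
973 = 3·319 + 16
319 = 19·16 + 15
16 = 1·15 + 1
15 = 15·1 + 0  (stop)
So 19093/2265 = [8; 2, 3, 19, 1, 15].

[8; 2, 3, 19, 1, 15]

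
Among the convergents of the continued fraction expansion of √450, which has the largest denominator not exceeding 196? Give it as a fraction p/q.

2885/136

√450 = [21; 4, 1, 2, 4, 2, 1, 4, 42, …] (period length 8).
Convergents:
  p_0/q_0 = 21/1
  p_1/q_1 = 85/4
  p_2/q_2 = 106/5
  p_3/q_3 = 297/14
  p_4/q_4 = 1294/61
  p_5/q_5 = 2885/136
  p_6/q_6 = 4179/197
q_5 = 136 ≤ 196 < 197 = q_6, so the answer is 2885/136.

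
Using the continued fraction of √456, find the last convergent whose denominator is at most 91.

1025/48

√456 = [21; 2, 1, 4, 1, 2, 42, …] (period length 6).
Convergents:
  p_0/q_0 = 21/1
  p_1/q_1 = 43/2
  p_2/q_2 = 64/3
  p_3/q_3 = 299/14
  p_4/q_4 = 363/17
  p_5/q_5 = 1025/48
  p_6/q_6 = 43413/2033
q_5 = 48 ≤ 91 < 2033 = q_6, so the answer is 1025/48.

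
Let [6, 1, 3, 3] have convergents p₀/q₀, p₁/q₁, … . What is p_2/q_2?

Using pₖ = aₖpₖ₋₁ + pₖ₋₂, qₖ = aₖqₖ₋₁ + qₖ₋₂ (with p₋₁=1, p₋₂=0, q₋₁=0, q₋₂=1):
  k=0: a=6, p=6, q=1
  k=1: a=1, p=7, q=1
  k=2: a=3, p=27, q=4

27/4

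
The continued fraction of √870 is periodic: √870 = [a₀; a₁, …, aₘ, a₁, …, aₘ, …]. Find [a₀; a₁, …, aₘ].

a₀ = ⌊√870⌋ = 29.

[29; 2, 58]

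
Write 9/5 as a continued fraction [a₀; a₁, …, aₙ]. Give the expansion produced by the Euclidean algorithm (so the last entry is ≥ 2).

[1; 1, 4]

9 = 1*5 + 4
5 = 1*4 + 1
4 = 4*1 + 0  (stop)
So 9/5 = [1; 1, 4].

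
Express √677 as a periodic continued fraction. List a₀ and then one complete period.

[26; 52]

a₀ = ⌊√677⌋ = 26.
With m₀=0, d₀=1 and mₖ₊₁ = dₖaₖ − mₖ, dₖ₊₁ = (n − mₖ₊₁²)/dₖ, aₖ₊₁ = ⌊(a₀+mₖ₊₁)/dₖ₊₁⌋:
  k=1: m=26, d=1, a=52
d=1 and a=2a₀=52 at k=1, so the next step gives (m, d) = (26, 1) again — its k=1 value — and the period has length 1.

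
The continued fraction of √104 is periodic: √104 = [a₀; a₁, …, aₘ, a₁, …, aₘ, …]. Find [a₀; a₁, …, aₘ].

a₀ = ⌊√104⌋ = 10.
With m₀=0, d₀=1 and mₖ₊₁ = dₖaₖ − mₖ, dₖ₊₁ = (n − mₖ₊₁²)/dₖ, aₖ₊₁ = ⌊(a₀+mₖ₊₁)/dₖ₊₁⌋:
  k=1: m=10, d=4, a=5
  k=2: m=10, d=1, a=20
d=1 and a=2a₀=20 at k=2, so the next step gives (m, d) = (10, 4) again — its k=1 value — and the period has length 2.

[10; 5, 20]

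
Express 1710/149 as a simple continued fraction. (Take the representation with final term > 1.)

[11; 2, 10, 7]

1710 = 11·149 + 71
149 = 2·71 + 7
71 = 10·7 + 1
7 = 7·1 + 0  (stop)
So 1710/149 = [11; 2, 10, 7].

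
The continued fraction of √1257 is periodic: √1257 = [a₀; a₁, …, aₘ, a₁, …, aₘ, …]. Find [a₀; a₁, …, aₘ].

[35; 2, 4, 1, 22, 1, 4, 2, 70]

a₀ = ⌊√1257⌋ = 35.
With m₀=0, d₀=1 and mₖ₊₁ = dₖaₖ − mₖ, dₖ₊₁ = (n − mₖ₊₁²)/dₖ, aₖ₊₁ = ⌊(a₀+mₖ₊₁)/dₖ₊₁⌋:
  k=1: m=35, d=32, a=2
  k=2: m=29, d=13, a=4
  k=3: m=23, d=56, a=1
  k=4: m=33, d=3, a=22
  k=5: m=33, d=56, a=1
  k=6: m=23, d=13, a=4
  k=7: m=29, d=32, a=2
  k=8: m=35, d=1, a=70
d=1 and a=2a₀=70 at k=8, so the next step gives (m, d) = (35, 32) again — its k=1 value — and the period has length 8.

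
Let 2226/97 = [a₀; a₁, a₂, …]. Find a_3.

2226 = 22·97 + 92   →  a_0 = 22
97 = 1·92 + 5   →  a_1 = 1
92 = 18·5 + 2   →  a_2 = 18
5 = 2·2 + 1   →  a_3 = 2

2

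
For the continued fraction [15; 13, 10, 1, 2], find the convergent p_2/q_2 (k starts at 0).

Using pₖ = aₖpₖ₋₁ + pₖ₋₂, qₖ = aₖqₖ₋₁ + qₖ₋₂ (with p₋₁=1, p₋₂=0, q₋₁=0, q₋₂=1):
  k=0: a=15, p=15, q=1
  k=1: a=13, p=196, q=13
  k=2: a=10, p=1975, q=131

1975/131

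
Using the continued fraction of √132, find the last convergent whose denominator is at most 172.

√132 = [11; 2, 22, …] (period length 2).
Convergents:
  p_0/q_0 = 11/1
  p_1/q_1 = 23/2
  p_2/q_2 = 517/45
  p_3/q_3 = 1057/92
  p_4/q_4 = 23771/2069
q_3 = 92 ≤ 172 < 2069 = q_4, so the answer is 1057/92.

1057/92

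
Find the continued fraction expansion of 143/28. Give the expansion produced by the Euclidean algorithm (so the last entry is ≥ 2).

143 = 5·28 + 3
28 = 9·3 + 1
3 = 3·1 + 0  (stop)
So 143/28 = [5; 9, 3].

[5; 9, 3]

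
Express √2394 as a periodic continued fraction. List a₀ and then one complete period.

[48; 1, 12, 1, 96]

a₀ = ⌊√2394⌋ = 48.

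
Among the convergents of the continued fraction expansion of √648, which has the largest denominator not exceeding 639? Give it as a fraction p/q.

8935/351

√648 = [25; 2, 5, 6, 5, 2, 50, …] (period length 6).
Convergents:
  p_0/q_0 = 25/1
  p_1/q_1 = 51/2
  p_2/q_2 = 280/11
  p_3/q_3 = 1731/68
  p_4/q_4 = 8935/351
  p_5/q_5 = 19601/770
q_4 = 351 ≤ 639 < 770 = q_5, so the answer is 8935/351.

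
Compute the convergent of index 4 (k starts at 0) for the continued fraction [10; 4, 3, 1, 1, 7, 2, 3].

307/30

Using pₖ = aₖpₖ₋₁ + pₖ₋₂, qₖ = aₖqₖ₋₁ + qₖ₋₂ (with p₋₁=1, p₋₂=0, q₋₁=0, q₋₂=1):
  k=0: a=10, p=10, q=1
  k=1: a=4, p=41, q=4
  k=2: a=3, p=133, q=13
  k=3: a=1, p=174, q=17
  k=4: a=1, p=307, q=30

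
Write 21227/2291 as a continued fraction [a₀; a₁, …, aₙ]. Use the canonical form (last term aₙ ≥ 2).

21227 = 9×2291 + 608
2291 = 3×608 + 467
608 = 1×467 + 141
467 = 3×141 + 44
141 = 3×44 + 9
44 = 4×9 + 8
9 = 1×8 + 1
8 = 8×1 + 0  (stop)
So 21227/2291 = [9; 3, 1, 3, 3, 4, 1, 8].

[9; 3, 1, 3, 3, 4, 1, 8]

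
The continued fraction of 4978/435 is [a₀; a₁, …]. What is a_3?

1

4978 = 11·435 + 193   →  a_0 = 11
435 = 2·193 + 49   →  a_1 = 2
193 = 3·49 + 46   →  a_2 = 3
49 = 1·46 + 3   →  a_3 = 1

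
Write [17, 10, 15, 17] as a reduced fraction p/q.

44065/2577

Fold from the inside: start with 17/1.
  15 + 1/17 = 256/17
  10 + 17/256 = 2577/256
  17 + 256/2577 = 44065/2577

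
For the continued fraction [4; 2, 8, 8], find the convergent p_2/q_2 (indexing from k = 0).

Using pₖ = aₖpₖ₋₁ + pₖ₋₂, qₖ = aₖqₖ₋₁ + qₖ₋₂ (with p₋₁=1, p₋₂=0, q₋₁=0, q₋₂=1):
  k=0: a=4, p=4, q=1
  k=1: a=2, p=9, q=2
  k=2: a=8, p=76, q=17

76/17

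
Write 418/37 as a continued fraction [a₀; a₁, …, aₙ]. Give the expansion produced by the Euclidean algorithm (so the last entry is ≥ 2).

418 = 11×37 + 11
37 = 3×11 + 4
11 = 2×4 + 3
4 = 1×3 + 1
3 = 3×1 + 0  (stop)
So 418/37 = [11; 3, 2, 1, 3].

[11; 3, 2, 1, 3]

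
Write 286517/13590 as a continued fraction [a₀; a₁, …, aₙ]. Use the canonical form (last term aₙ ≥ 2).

286517 = 21·13590 + 1127
13590 = 12·1127 + 66
1127 = 17·66 + 5
66 = 13·5 + 1
5 = 5·1 + 0  (stop)
So 286517/13590 = [21; 12, 17, 13, 5].

[21; 12, 17, 13, 5]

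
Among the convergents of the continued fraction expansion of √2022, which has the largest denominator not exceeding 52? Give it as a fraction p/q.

√2022 = [44; 1, 28, 1, 88, …] (period length 4).
Convergents:
  p_0/q_0 = 44/1
  p_1/q_1 = 45/1
  p_2/q_2 = 1304/29
  p_3/q_3 = 1349/30
  p_4/q_4 = 120016/2669
q_3 = 30 ≤ 52 < 2669 = q_4, so the answer is 1349/30.

1349/30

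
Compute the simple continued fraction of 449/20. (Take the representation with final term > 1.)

449 = 22*20 + 9
20 = 2*9 + 2
9 = 4*2 + 1
2 = 2*1 + 0  (stop)
So 449/20 = [22; 2, 4, 2].

[22; 2, 4, 2]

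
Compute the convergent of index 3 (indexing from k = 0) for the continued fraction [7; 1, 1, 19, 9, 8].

Using pₖ = aₖpₖ₋₁ + pₖ₋₂, qₖ = aₖqₖ₋₁ + qₖ₋₂ (with p₋₁=1, p₋₂=0, q₋₁=0, q₋₂=1):
  k=0: a=7, p=7, q=1
  k=1: a=1, p=8, q=1
  k=2: a=1, p=15, q=2
  k=3: a=19, p=293, q=39

293/39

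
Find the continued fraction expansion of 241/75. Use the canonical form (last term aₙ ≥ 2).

241 = 3×75 + 16
75 = 4×16 + 11
16 = 1×11 + 5
11 = 2×5 + 1
5 = 5×1 + 0  (stop)
So 241/75 = [3; 4, 1, 2, 5].

[3; 4, 1, 2, 5]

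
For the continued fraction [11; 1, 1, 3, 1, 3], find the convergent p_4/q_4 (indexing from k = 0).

104/9

Using pₖ = aₖpₖ₋₁ + pₖ₋₂, qₖ = aₖqₖ₋₁ + qₖ₋₂ (with p₋₁=1, p₋₂=0, q₋₁=0, q₋₂=1):
  k=0: a=11, p=11, q=1
  k=1: a=1, p=12, q=1
  k=2: a=1, p=23, q=2
  k=3: a=3, p=81, q=7
  k=4: a=1, p=104, q=9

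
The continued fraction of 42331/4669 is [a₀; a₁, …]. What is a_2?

16

42331 = 9·4669 + 310   →  a_0 = 9
4669 = 15·310 + 19   →  a_1 = 15
310 = 16·19 + 6   →  a_2 = 16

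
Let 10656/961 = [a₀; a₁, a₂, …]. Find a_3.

3

10656 = 11·961 + 85   →  a_0 = 11
961 = 11·85 + 26   →  a_1 = 11
85 = 3·26 + 7   →  a_2 = 3
26 = 3·7 + 5   →  a_3 = 3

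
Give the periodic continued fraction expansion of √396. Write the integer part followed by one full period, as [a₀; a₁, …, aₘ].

[19; 1, 8, 1, 38]

a₀ = ⌊√396⌋ = 19.
With m₀=0, d₀=1 and mₖ₊₁ = dₖaₖ − mₖ, dₖ₊₁ = (n − mₖ₊₁²)/dₖ, aₖ₊₁ = ⌊(a₀+mₖ₊₁)/dₖ₊₁⌋:
  k=1: m=19, d=35, a=1
  k=2: m=16, d=4, a=8
  k=3: m=16, d=35, a=1
  k=4: m=19, d=1, a=38
d=1 and a=2a₀=38 at k=4, so the next step gives (m, d) = (19, 35) again — its k=1 value — and the period has length 4.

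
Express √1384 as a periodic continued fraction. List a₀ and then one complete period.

a₀ = ⌊√1384⌋ = 37.

[37; 4, 1, 17, 1, 4, 74]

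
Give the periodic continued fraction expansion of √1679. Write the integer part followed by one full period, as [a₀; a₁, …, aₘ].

[40; 1, 39, 1, 80]

a₀ = ⌊√1679⌋ = 40.
With m₀=0, d₀=1 and mₖ₊₁ = dₖaₖ − mₖ, dₖ₊₁ = (n − mₖ₊₁²)/dₖ, aₖ₊₁ = ⌊(a₀+mₖ₊₁)/dₖ₊₁⌋:
  k=1: m=40, d=79, a=1
  k=2: m=39, d=2, a=39
  k=3: m=39, d=79, a=1
  k=4: m=40, d=1, a=80
d=1 and a=2a₀=80 at k=4, so the next step gives (m, d) = (40, 79) again — its k=1 value — and the period has length 4.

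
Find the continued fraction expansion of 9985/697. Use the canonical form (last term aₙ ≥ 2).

9985 = 14*697 + 227
697 = 3*227 + 16
227 = 14*16 + 3
16 = 5*3 + 1
3 = 3*1 + 0  (stop)
So 9985/697 = [14; 3, 14, 5, 3].

[14; 3, 14, 5, 3]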